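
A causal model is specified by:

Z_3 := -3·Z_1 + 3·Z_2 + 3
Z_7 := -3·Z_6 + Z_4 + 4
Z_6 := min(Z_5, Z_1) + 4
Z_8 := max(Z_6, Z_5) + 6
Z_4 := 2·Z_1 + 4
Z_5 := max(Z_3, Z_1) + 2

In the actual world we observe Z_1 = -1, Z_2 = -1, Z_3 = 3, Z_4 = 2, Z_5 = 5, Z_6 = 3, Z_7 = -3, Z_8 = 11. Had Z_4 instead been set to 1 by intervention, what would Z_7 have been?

The intervention breaks the incoming arrows to Z_4: Z_4 := 2·Z_1 + 4 no longer applies, and Z_4 = 1.
Z_3 = -3·Z_1 + 3·Z_2 + 3  [with Z_1=-1, Z_2=-1]  = 3
Z_5 = max(Z_3, Z_1) + 2  [with Z_3=3, Z_1=-1]  = 5
Z_6 = min(Z_5, Z_1) + 4  [with Z_5=5, Z_1=-1]  = 3
Z_7 = -3·Z_6 + Z_4 + 4  [with Z_6=3, Z_4=1]  = -4

-4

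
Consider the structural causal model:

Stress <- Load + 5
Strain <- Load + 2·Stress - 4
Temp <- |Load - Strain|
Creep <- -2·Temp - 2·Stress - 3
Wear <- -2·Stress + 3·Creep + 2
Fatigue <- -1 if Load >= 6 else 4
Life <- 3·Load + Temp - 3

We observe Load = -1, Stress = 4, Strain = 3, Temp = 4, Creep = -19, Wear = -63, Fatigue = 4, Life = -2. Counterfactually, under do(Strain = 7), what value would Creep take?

do(Strain=7) replaces the equation Strain <- Load + 2·Stress - 4 with the constant Strain = 7.
Stress = Load + 5  [with Load=-1]  = 4
Temp = |Load - Strain|  [with Load=-1, Strain=7]  = 8
Creep = -2·Temp - 2·Stress - 3  [with Temp=8, Stress=4]  = -27

-27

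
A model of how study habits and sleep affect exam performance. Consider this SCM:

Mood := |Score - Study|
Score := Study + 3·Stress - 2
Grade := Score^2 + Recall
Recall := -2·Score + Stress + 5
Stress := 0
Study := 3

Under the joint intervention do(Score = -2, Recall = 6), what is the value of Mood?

The joint intervention fixes Score = -2, Recall = 6, removing each variable's own equation.
Mood = |Score - Study|  [with Score=-2, Study=3]  = 5

5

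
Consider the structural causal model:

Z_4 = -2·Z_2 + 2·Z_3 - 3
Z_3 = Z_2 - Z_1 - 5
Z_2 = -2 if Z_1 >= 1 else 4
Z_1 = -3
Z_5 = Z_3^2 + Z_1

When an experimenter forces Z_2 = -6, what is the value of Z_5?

do(Z_2=-6) replaces the equation Z_2 = -2 if Z_1 >= 1 else 4 with the constant Z_2 = -6.
Z_3 = Z_2 - Z_1 - 5  [with Z_2=-6, Z_1=-3]  = -8
Z_5 = Z_3^2 + Z_1  [with Z_3=-8, Z_1=-3]  = 61

61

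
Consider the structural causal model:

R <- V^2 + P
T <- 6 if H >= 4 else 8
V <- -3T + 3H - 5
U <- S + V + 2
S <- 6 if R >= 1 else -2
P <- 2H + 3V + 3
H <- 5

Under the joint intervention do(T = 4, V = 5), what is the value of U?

13

Under do(T = 4, V = 5), each intervened variable's structural equation is replaced by its fixed value.
P = 2H + 3V + 3  [with H=5, V=5]  = 28
R = V^2 + P  [with V=5, P=28]  = 53
S = 6 if R >= 1 else -2  [with R=53]  = 6
U = S + V + 2  [with S=6, V=5]  = 13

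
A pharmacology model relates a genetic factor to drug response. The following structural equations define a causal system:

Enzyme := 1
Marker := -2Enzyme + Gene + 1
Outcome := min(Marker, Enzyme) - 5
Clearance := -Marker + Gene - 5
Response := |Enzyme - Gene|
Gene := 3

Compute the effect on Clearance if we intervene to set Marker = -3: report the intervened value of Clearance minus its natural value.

do(Marker=-3) replaces the equation Marker := -2Enzyme + Gene + 1 with the constant Marker = -3.
Clearance = -Marker + Gene - 5  [with Marker=-3, Gene=3]  = 1
Without intervention: Marker = -2Enzyme + Gene + 1  [with Enzyme=1, Gene=3]  = 2; Clearance = -Marker + Gene - 5  [with Marker=2, Gene=3]  = -4.
Change = 1 − (-4) = 5.

5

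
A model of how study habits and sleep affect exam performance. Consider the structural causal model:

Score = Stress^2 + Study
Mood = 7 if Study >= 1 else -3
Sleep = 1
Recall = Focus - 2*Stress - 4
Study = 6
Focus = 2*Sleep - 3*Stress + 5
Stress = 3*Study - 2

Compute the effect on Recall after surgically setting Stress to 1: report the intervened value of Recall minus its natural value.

75

The intervention breaks the incoming arrows to Stress: Stress = 3*Study - 2 no longer applies, and Stress = 1.
Focus = 2*Sleep - 3*Stress + 5  [with Sleep=1, Stress=1]  = 4
Recall = Focus - 2*Stress - 4  [with Focus=4, Stress=1]  = -2
Without intervention: Stress = 3*Study - 2  [with Study=6]  = 16; Focus = 2*Sleep - 3*Stress + 5  [with Sleep=1, Stress=16]  = -41; Recall = Focus - 2*Stress - 4  [with Focus=-41, Stress=16]  = -77.
Change = -2 − (-77) = 75.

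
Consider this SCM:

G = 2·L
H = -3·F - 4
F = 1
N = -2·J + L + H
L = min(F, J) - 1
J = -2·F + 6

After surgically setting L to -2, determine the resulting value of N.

do(L=-2) replaces the equation L = min(F, J) - 1 with the constant L = -2.
J = -2·F + 6  [with F=1]  = 4
H = -3·F - 4  [with F=1]  = -7
N = -2·J + L + H  [with J=4, L=-2, H=-7]  = -17

-17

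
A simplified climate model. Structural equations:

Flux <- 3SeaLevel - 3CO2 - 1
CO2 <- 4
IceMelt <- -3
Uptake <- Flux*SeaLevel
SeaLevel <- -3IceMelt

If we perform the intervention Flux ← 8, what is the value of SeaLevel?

Under do(Flux=8), the mechanism Flux <- 3SeaLevel - 3CO2 - 1 is discarded; Flux is fixed at 8.
Since SeaLevel is not a descendant of the intervened variable, it is unaffected.
SeaLevel = -3IceMelt  [with IceMelt=-3]  = 9

9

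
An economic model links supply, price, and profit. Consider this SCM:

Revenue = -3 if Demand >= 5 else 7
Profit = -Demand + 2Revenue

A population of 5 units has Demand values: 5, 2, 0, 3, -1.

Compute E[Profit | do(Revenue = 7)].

Every unit gets Revenue=7 under the intervention. Profit values become 9, 12, 14, 11, 15; E[Profit|do(Revenue=7)] = 12.2.

12.2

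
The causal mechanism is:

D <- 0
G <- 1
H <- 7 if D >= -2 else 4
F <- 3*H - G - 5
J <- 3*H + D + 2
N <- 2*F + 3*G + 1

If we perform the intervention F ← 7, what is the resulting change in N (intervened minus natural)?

Under do(F=7), the mechanism F <- 3*H - G - 5 is discarded; F is fixed at 7.
N = 2*F + 3*G + 1  [with F=7, G=1]  = 18
Without intervention: H = 7 if D >= -2 else 4  [with D=0]  = 7; F = 3*H - G - 5  [with H=7, G=1]  = 15; N = 2*F + 3*G + 1  [with F=15, G=1]  = 34.
Change = 18 − 34 = -16.

-16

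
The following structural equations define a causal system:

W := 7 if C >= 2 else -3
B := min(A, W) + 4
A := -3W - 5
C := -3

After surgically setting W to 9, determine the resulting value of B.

Under do(W=9), the mechanism W := 7 if C >= 2 else -3 is discarded; W is fixed at 9.
A = -3W - 5  [with W=9]  = -32
B = min(A, W) + 4  [with A=-32, W=9]  = -28

-28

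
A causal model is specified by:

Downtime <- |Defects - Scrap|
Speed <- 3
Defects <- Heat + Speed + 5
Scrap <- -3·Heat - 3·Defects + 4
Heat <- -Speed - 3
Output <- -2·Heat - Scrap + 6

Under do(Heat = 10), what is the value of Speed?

Under do(Heat=10), the mechanism Heat <- -Speed - 3 is discarded; Heat is fixed at 10.
Speed is not downstream of the intervention, so its value is determined by the original equations.

3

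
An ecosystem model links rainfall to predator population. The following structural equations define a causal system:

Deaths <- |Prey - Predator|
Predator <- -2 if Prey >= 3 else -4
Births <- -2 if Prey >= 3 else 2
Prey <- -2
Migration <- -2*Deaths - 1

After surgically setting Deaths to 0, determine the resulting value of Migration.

-1

Intervening sets Deaths = 0 and removes its equation (Deaths <- |Prey - Predator|).
Migration = -2*Deaths - 1  [with Deaths=0]  = -1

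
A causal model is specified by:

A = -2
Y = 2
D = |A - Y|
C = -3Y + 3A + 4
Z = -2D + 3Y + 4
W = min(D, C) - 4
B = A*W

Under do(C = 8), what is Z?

Intervening sets C = 8 and removes its equation (C = -3Y + 3A + 4).
No directed path runs from C to Z, so Z keeps its natural value.
D = |A - Y|  [with A=-2, Y=2]  = 4
Z = -2D + 3Y + 4  [with D=4, Y=2]  = 2

2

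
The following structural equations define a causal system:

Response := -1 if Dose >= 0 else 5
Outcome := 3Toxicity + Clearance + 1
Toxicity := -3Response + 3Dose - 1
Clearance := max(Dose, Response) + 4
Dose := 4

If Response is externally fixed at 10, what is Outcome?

do(Response=10) replaces the equation Response := -1 if Dose >= 0 else 5 with the constant Response = 10.
Toxicity = -3Response + 3Dose - 1  [with Response=10, Dose=4]  = -19
Clearance = max(Dose, Response) + 4  [with Dose=4, Response=10]  = 14
Outcome = 3Toxicity + Clearance + 1  [with Toxicity=-19, Clearance=14]  = -42

-42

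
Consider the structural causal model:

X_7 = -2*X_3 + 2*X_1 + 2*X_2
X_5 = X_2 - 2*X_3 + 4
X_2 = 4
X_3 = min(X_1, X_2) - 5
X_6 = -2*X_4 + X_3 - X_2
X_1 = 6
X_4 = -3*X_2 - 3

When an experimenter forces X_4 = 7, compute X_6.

-19

Under do(X_4=7), the mechanism X_4 = -3*X_2 - 3 is discarded; X_4 is fixed at 7.
X_3 = min(X_1, X_2) - 5  [with X_1=6, X_2=4]  = -1
X_6 = -2*X_4 + X_3 - X_2  [with X_4=7, X_3=-1, X_2=4]  = -19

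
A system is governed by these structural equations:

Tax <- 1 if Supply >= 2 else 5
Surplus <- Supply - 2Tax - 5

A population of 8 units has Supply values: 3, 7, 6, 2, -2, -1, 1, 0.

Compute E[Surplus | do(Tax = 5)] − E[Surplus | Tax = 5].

The intervention sets Tax=5 in all 8 units regardless of Supply. Recomputing Surplus per unit gives -12, -8, -9, -13, -17, -16, -14, -15; average -13.
Observing Tax=5 restricts to units where Tax's equation naturally yields 5: Supply ∈ {-2, -1, 1, 0}. In that subpopulation Surplus = -17, -16, -14, -15, mean -15.5.
Difference = -13 − (-15.5) = 2.5.

2.5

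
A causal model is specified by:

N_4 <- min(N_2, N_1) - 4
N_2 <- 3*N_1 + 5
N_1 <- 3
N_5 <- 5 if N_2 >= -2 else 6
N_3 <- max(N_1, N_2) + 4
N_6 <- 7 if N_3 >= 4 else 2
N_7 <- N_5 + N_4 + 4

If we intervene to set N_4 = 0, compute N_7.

The intervention breaks the incoming arrows to N_4: N_4 <- min(N_2, N_1) - 4 no longer applies, and N_4 = 0.
N_2 = 3*N_1 + 5  [with N_1=3]  = 14
N_5 = 5 if N_2 >= -2 else 6  [with N_2=14]  = 5
N_7 = N_5 + N_4 + 4  [with N_5=5, N_4=0]  = 9

9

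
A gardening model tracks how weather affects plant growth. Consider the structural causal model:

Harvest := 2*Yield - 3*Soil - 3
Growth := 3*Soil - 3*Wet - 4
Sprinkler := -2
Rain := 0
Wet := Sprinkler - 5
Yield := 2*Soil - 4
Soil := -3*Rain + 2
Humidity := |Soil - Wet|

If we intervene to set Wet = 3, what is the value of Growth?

-7

Intervening sets Wet = 3 and removes its equation (Wet := Sprinkler - 5).
Soil = -3*Rain + 2  [with Rain=0]  = 2
Growth = 3*Soil - 3*Wet - 4  [with Soil=2, Wet=3]  = -7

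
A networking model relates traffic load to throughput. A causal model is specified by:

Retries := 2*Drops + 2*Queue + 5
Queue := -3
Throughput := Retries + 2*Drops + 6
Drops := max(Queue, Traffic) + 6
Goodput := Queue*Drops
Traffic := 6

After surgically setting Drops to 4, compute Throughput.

do(Drops=4) replaces the equation Drops := max(Queue, Traffic) + 6 with the constant Drops = 4.
Retries = 2*Drops + 2*Queue + 5  [with Drops=4, Queue=-3]  = 7
Throughput = Retries + 2*Drops + 6  [with Retries=7, Drops=4]  = 21

21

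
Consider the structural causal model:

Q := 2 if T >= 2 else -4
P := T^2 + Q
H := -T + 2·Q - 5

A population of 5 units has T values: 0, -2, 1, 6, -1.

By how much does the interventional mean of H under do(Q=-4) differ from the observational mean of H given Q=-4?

Under do(Q=-4), Q's equation is replaced by Q=-4 for every unit. Per-unit H: -13, -11, -14, -19, -12. Mean = -13.8.
Observing Q=-4 restricts to units where Q's equation naturally yields -4: T ∈ {0, -2, 1, -1}. In that subpopulation H = -13, -11, -14, -12, mean -12.5.
Difference = -13.8 − (-12.5) = -1.3.

-1.3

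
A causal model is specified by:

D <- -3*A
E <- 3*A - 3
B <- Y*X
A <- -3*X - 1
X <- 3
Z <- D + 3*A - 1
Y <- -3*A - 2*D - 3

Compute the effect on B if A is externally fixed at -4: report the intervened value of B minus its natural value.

54

do(A=-4) replaces the equation A <- -3*X - 1 with the constant A = -4.
D = -3*A  [with A=-4]  = 12
Y = -3*A - 2*D - 3  [with A=-4, D=12]  = -15
B = Y*X  [with Y=-15, X=3]  = -45
Without intervention: A = -3*X - 1  [with X=3]  = -10; D = -3*A  [with A=-10]  = 30; Y = -3*A - 2*D - 3  [with A=-10, D=30]  = -33; B = Y*X  [with Y=-33, X=3]  = -99.
Change = -45 − (-99) = 54.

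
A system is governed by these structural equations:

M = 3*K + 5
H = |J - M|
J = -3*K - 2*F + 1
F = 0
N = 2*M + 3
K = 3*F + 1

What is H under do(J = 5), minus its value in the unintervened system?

-7

do(J=5) replaces the equation J = -3*K - 2*F + 1 with the constant J = 5.
K = 3*F + 1  [with F=0]  = 1
M = 3*K + 5  [with K=1]  = 8
H = |J - M|  [with J=5, M=8]  = 3
Without intervention: K = 3*F + 1  [with F=0]  = 1; J = -3*K - 2*F + 1  [with K=1, F=0]  = -2; M = 3*K + 5  [with K=1]  = 8; H = |J - M|  [with J=-2, M=8]  = 10.
Change = 3 − 10 = -7.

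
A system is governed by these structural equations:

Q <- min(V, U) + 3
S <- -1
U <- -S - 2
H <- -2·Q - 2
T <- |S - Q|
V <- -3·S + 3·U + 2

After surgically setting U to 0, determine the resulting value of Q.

Under do(U=0), the mechanism U <- -S - 2 is discarded; U is fixed at 0.
V = -3·S + 3·U + 2  [with S=-1, U=0]  = 5
Q = min(V, U) + 3  [with V=5, U=0]  = 3

3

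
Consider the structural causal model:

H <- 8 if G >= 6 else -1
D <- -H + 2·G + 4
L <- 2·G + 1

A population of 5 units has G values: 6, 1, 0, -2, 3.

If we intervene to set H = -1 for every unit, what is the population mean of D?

Under do(H=-1), H's equation is replaced by H=-1 for every unit. Per-unit D: 17, 7, 5, 1, 11. Mean = 8.2.

8.2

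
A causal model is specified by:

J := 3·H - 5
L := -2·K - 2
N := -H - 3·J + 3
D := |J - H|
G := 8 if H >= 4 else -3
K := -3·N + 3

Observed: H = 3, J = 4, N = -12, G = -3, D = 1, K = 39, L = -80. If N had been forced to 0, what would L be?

-8

The intervention breaks the incoming arrows to N: N := -H - 3·J + 3 no longer applies, and N = 0.
K = -3·N + 3  [with N=0]  = 3
L = -2·K - 2  [with K=3]  = -8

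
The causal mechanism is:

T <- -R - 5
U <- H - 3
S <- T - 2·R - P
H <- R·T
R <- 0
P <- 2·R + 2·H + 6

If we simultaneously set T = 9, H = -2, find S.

Under do(T = 9, H = -2), each intervened variable's structural equation is replaced by its fixed value.
P = 2·R + 2·H + 6  [with R=0, H=-2]  = 2
S = T - 2·R - P  [with T=9, R=0, P=2]  = 7

7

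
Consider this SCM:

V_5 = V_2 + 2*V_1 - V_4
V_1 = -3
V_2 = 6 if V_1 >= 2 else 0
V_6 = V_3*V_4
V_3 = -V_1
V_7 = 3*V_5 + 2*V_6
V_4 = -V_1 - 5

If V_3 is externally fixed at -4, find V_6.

8

The intervention breaks the incoming arrows to V_3: V_3 = -V_1 no longer applies, and V_3 = -4.
V_4 = -V_1 - 5  [with V_1=-3]  = -2
V_6 = V_3*V_4  [with V_3=-4, V_4=-2]  = 8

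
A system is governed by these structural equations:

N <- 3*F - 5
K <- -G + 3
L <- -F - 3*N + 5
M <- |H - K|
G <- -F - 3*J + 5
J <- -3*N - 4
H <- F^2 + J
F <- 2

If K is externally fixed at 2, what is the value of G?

Intervening sets K = 2 and removes its equation (K <- -G + 3).
Since G is not a descendant of the intervened variable, it is unaffected.
N = 3*F - 5  [with F=2]  = 1
J = -3*N - 4  [with N=1]  = -7
G = -F - 3*J + 5  [with F=2, J=-7]  = 24

24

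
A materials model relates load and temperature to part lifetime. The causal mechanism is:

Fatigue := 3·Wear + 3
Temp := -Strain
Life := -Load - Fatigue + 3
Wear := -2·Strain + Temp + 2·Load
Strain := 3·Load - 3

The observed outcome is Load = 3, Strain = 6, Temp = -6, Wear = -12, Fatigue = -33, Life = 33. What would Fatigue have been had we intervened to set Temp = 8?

9

do(Temp=8) replaces the equation Temp := -Strain with the constant Temp = 8.
Strain = 3·Load - 3  [with Load=3]  = 6
Wear = -2·Strain + Temp + 2·Load  [with Strain=6, Temp=8, Load=3]  = 2
Fatigue = 3·Wear + 3  [with Wear=2]  = 9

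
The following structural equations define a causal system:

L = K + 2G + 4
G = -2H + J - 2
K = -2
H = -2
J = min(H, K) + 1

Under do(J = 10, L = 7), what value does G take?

12

The joint intervention fixes J = 10, L = 7, removing each variable's own equation.
G = -2H + J - 2  [with H=-2, J=10]  = 12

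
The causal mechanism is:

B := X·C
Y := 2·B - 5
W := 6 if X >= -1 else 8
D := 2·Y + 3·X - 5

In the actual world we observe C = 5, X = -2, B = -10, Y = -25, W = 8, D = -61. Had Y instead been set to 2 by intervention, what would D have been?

Under do(Y=2), the mechanism Y := 2·B - 5 is discarded; Y is fixed at 2.
D = 2·Y + 3·X - 5  [with Y=2, X=-2]  = -7

-7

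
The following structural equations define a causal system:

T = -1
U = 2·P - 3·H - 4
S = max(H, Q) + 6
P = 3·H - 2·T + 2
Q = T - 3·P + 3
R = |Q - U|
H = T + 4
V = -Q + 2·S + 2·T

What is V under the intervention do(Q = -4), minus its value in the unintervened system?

Under do(Q=-4), the mechanism Q = T - 3·P + 3 is discarded; Q is fixed at -4.
H = T + 4  [with T=-1]  = 3
S = max(H, Q) + 6  [with H=3, Q=-4]  = 9
V = -Q + 2·S + 2·T  [with Q=-4, S=9, T=-1]  = 20
Without intervention: H = T + 4  [with T=-1]  = 3; P = 3·H - 2·T + 2  [with H=3, T=-1]  = 13; Q = T - 3·P + 3  [with T=-1, P=13]  = -37; S = max(H, Q) + 6  [with H=3, Q=-37]  = 9; V = -Q + 2·S + 2·T  [with Q=-37, S=9, T=-1]  = 53.
Change = 20 − 53 = -33.

-33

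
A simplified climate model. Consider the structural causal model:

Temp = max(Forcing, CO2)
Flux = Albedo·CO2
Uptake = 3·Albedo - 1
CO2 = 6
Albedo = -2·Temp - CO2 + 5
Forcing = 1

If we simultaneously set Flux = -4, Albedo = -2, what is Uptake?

-7

Setting Flux = -4, Albedo = -2 by intervention discards those variables' equations.
Uptake = 3·Albedo - 1  [with Albedo=-2]  = -7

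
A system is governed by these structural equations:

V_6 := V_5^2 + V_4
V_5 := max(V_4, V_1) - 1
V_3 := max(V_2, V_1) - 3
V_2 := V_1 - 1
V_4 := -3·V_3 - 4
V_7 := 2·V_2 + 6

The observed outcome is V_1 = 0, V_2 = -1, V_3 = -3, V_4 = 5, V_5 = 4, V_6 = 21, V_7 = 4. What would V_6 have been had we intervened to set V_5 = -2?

9

The intervention breaks the incoming arrows to V_5: V_5 := max(V_4, V_1) - 1 no longer applies, and V_5 = -2.
V_2 = V_1 - 1  [with V_1=0]  = -1
V_3 = max(V_2, V_1) - 3  [with V_2=-1, V_1=0]  = -3
V_4 = -3·V_3 - 4  [with V_3=-3]  = 5
V_6 = V_5^2 + V_4  [with V_5=-2, V_4=5]  = 9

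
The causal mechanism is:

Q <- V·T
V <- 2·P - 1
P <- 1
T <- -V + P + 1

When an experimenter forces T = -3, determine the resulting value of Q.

The intervention breaks the incoming arrows to T: T <- -V + P + 1 no longer applies, and T = -3.
V = 2·P - 1  [with P=1]  = 1
Q = V·T  [with V=1, T=-3]  = -3

-3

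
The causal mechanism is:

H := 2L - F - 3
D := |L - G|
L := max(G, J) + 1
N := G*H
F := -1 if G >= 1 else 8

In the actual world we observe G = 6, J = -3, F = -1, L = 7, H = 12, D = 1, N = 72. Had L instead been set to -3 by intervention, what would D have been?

Under do(L=-3), the mechanism L := max(G, J) + 1 is discarded; L is fixed at -3.
D = |L - G|  [with L=-3, G=6]  = 9

9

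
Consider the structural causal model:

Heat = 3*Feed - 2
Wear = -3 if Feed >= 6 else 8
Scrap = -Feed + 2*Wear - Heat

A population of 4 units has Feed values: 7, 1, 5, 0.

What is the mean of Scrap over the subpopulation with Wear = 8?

10

Conditioning on Wear=8 selects the 3 unit(s) with Feed ∈ {1, 5, 0}. Their Scrap values: 14, -2, 18. Mean = 10.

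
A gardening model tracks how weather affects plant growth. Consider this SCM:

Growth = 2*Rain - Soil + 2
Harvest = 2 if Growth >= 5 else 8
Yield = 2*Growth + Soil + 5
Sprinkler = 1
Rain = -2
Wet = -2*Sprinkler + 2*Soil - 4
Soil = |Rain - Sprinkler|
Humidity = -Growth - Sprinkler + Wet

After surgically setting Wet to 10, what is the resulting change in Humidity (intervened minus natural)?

10

Under do(Wet=10), the mechanism Wet = -2*Sprinkler + 2*Soil - 4 is discarded; Wet is fixed at 10.
Soil = |Rain - Sprinkler|  [with Rain=-2, Sprinkler=1]  = 3
Growth = 2*Rain - Soil + 2  [with Rain=-2, Soil=3]  = -5
Humidity = -Growth - Sprinkler + Wet  [with Growth=-5, Sprinkler=1, Wet=10]  = 14
Without intervention: Soil = |Rain - Sprinkler|  [with Rain=-2, Sprinkler=1]  = 3; Wet = -2*Sprinkler + 2*Soil - 4  [with Sprinkler=1, Soil=3]  = 0; Growth = 2*Rain - Soil + 2  [with Rain=-2, Soil=3]  = -5; Humidity = -Growth - Sprinkler + Wet  [with Growth=-5, Sprinkler=1, Wet=0]  = 4.
Change = 14 − 4 = 10.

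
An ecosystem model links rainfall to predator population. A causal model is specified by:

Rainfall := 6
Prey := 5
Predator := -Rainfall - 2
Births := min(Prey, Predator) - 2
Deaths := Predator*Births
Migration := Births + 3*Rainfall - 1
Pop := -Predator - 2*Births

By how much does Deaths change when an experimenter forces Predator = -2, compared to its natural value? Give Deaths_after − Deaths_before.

-72

do(Predator=-2) replaces the equation Predator := -Rainfall - 2 with the constant Predator = -2.
Births = min(Prey, Predator) - 2  [with Prey=5, Predator=-2]  = -4
Deaths = Predator*Births  [with Predator=-2, Births=-4]  = 8
Without intervention: Predator = -Rainfall - 2  [with Rainfall=6]  = -8; Births = min(Prey, Predator) - 2  [with Prey=5, Predator=-8]  = -10; Deaths = Predator*Births  [with Predator=-8, Births=-10]  = 80.
Change = 8 − 80 = -72.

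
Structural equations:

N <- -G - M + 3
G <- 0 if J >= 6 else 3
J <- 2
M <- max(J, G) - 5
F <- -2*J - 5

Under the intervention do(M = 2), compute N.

Intervening sets M = 2 and removes its equation (M <- max(J, G) - 5).
G = 0 if J >= 6 else 3  [with J=2]  = 3
N = -G - M + 3  [with G=3, M=2]  = -2

-2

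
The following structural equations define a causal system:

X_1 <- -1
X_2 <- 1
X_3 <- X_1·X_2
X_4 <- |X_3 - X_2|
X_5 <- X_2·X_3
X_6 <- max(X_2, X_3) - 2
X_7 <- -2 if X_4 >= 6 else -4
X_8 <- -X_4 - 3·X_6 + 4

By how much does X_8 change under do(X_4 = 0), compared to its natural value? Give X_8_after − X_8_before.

2

do(X_4=0) replaces the equation X_4 <- |X_3 - X_2| with the constant X_4 = 0.
X_3 = X_1·X_2  [with X_1=-1, X_2=1]  = -1
X_6 = max(X_2, X_3) - 2  [with X_2=1, X_3=-1]  = -1
X_8 = -X_4 - 3·X_6 + 4  [with X_4=0, X_6=-1]  = 7
Without intervention: X_3 = X_1·X_2  [with X_1=-1, X_2=1]  = -1; X_4 = |X_3 - X_2|  [with X_3=-1, X_2=1]  = 2; X_6 = max(X_2, X_3) - 2  [with X_2=1, X_3=-1]  = -1; X_8 = -X_4 - 3·X_6 + 4  [with X_4=2, X_6=-1]  = 5.
Change = 7 − 5 = 2.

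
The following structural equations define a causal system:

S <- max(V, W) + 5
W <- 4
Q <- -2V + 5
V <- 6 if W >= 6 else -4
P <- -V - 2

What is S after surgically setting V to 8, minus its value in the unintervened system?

4

The intervention breaks the incoming arrows to V: V <- 6 if W >= 6 else -4 no longer applies, and V = 8.
S = max(V, W) + 5  [with V=8, W=4]  = 13
Without intervention: V = 6 if W >= 6 else -4  [with W=4]  = -4; S = max(V, W) + 5  [with V=-4, W=4]  = 9.
Change = 13 − 9 = 4.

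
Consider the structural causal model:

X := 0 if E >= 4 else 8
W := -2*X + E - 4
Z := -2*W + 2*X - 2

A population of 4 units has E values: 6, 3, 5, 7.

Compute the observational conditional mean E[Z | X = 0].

Observing X=0 restricts to units where X's equation naturally yields 0: E ∈ {6, 5, 7}. In that subpopulation Z = -6, -4, -8, mean -6.

-6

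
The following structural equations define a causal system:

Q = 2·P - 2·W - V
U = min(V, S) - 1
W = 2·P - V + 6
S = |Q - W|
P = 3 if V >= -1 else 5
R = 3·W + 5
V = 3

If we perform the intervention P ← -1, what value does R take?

do(P=-1) replaces the equation P = 3 if V >= -1 else 5 with the constant P = -1.
W = 2·P - V + 6  [with P=-1, V=3]  = 1
R = 3·W + 5  [with W=1]  = 8

8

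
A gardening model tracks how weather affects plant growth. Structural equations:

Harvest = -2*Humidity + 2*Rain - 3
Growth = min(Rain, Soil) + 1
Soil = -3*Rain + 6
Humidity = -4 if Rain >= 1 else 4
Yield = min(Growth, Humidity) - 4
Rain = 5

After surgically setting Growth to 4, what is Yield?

do(Growth=4) replaces the equation Growth = min(Rain, Soil) + 1 with the constant Growth = 4.
Humidity = -4 if Rain >= 1 else 4  [with Rain=5]  = -4
Yield = min(Growth, Humidity) - 4  [with Growth=4, Humidity=-4]  = -8

-8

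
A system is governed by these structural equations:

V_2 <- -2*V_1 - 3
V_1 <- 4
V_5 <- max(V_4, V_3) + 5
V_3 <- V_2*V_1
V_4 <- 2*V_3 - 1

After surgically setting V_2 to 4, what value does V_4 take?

31

Under do(V_2=4), the mechanism V_2 <- -2*V_1 - 3 is discarded; V_2 is fixed at 4.
V_3 = V_2*V_1  [with V_2=4, V_1=4]  = 16
V_4 = 2*V_3 - 1  [with V_3=16]  = 31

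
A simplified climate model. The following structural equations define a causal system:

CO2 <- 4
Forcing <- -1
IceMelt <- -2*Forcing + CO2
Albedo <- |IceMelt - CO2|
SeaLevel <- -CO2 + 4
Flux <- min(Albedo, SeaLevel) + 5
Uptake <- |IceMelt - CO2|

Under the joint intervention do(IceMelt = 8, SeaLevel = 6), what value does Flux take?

Setting IceMelt = 8, SeaLevel = 6 by intervention discards those variables' equations.
Albedo = |IceMelt - CO2|  [with IceMelt=8, CO2=4]  = 4
Flux = min(Albedo, SeaLevel) + 5  [with Albedo=4, SeaLevel=6]  = 9

9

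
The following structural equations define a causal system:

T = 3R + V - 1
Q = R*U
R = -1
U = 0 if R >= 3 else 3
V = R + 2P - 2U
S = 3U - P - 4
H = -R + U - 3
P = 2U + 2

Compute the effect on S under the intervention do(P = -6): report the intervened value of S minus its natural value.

The intervention breaks the incoming arrows to P: P = 2U + 2 no longer applies, and P = -6.
U = 0 if R >= 3 else 3  [with R=-1]  = 3
S = 3U - P - 4  [with U=3, P=-6]  = 11
Without intervention: U = 0 if R >= 3 else 3  [with R=-1]  = 3; P = 2U + 2  [with U=3]  = 8; S = 3U - P - 4  [with U=3, P=8]  = -3.
Change = 11 − (-3) = 14.

14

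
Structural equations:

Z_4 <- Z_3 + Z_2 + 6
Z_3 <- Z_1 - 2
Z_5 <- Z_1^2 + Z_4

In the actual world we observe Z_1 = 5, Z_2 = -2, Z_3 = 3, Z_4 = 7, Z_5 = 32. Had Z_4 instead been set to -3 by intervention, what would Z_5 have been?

Intervening sets Z_4 = -3 and removes its equation (Z_4 <- Z_3 + Z_2 + 6).
Z_5 = Z_1^2 + Z_4  [with Z_1=5, Z_4=-3]  = 22

22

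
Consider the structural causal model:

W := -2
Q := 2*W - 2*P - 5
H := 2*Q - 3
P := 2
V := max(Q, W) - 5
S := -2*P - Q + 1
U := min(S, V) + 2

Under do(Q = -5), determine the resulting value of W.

Under do(Q=-5), the mechanism Q := 2*W - 2*P - 5 is discarded; Q is fixed at -5.
Since W is not a descendant of the intervened variable, it is unaffected.

-2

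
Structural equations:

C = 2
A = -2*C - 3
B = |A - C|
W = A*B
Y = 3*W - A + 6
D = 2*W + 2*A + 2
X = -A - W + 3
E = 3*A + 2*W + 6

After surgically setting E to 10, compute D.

The intervention breaks the incoming arrows to E: E = 3*A + 2*W + 6 no longer applies, and E = 10.
D is not downstream of the intervention, so its value is determined by the original equations.
A = -2*C - 3  [with C=2]  = -7
B = |A - C|  [with A=-7, C=2]  = 9
W = A*B  [with A=-7, B=9]  = -63
D = 2*W + 2*A + 2  [with W=-63, A=-7]  = -138

-138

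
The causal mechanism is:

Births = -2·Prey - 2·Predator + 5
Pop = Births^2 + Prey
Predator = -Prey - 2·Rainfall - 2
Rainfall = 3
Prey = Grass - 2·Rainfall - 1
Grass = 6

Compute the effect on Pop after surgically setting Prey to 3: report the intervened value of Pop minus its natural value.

4

The intervention breaks the incoming arrows to Prey: Prey = Grass - 2·Rainfall - 1 no longer applies, and Prey = 3.
Predator = -Prey - 2·Rainfall - 2  [with Prey=3, Rainfall=3]  = -11
Births = -2·Prey - 2·Predator + 5  [with Prey=3, Predator=-11]  = 21
Pop = Births^2 + Prey  [with Births=21, Prey=3]  = 444
Without intervention: Prey = Grass - 2·Rainfall - 1  [with Grass=6, Rainfall=3]  = -1; Predator = -Prey - 2·Rainfall - 2  [with Prey=-1, Rainfall=3]  = -7; Births = -2·Prey - 2·Predator + 5  [with Prey=-1, Predator=-7]  = 21; Pop = Births^2 + Prey  [with Births=21, Prey=-1]  = 440.
Change = 444 − 440 = 4.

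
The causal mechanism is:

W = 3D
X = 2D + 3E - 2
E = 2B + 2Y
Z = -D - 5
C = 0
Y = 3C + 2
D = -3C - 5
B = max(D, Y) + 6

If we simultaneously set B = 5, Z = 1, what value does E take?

The joint intervention fixes B = 5, Z = 1, removing each variable's own equation.
Y = 3C + 2  [with C=0]  = 2
E = 2B + 2Y  [with B=5, Y=2]  = 14

14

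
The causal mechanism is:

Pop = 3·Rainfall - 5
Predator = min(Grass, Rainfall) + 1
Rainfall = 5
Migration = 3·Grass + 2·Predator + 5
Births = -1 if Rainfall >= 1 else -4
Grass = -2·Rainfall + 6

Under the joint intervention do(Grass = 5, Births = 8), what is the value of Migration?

Setting Grass = 5, Births = 8 by intervention discards those variables' equations.
Predator = min(Grass, Rainfall) + 1  [with Grass=5, Rainfall=5]  = 6
Migration = 3·Grass + 2·Predator + 5  [with Grass=5, Predator=6]  = 32

32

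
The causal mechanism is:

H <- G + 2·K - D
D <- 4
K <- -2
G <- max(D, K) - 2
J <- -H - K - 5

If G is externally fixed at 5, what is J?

0

do(G=5) replaces the equation G <- max(D, K) - 2 with the constant G = 5.
H = G + 2·K - D  [with G=5, K=-2, D=4]  = -3
J = -H - K - 5  [with H=-3, K=-2]  = 0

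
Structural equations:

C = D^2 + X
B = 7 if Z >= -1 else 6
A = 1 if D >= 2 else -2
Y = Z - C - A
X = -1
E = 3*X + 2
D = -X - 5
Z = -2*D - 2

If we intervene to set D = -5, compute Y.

Under do(D=-5), the mechanism D = -X - 5 is discarded; D is fixed at -5.
C = D^2 + X  [with D=-5, X=-1]  = 24
A = 1 if D >= 2 else -2  [with D=-5]  = -2
Z = -2*D - 2  [with D=-5]  = 8
Y = Z - C - A  [with Z=8, C=24, A=-2]  = -14

-14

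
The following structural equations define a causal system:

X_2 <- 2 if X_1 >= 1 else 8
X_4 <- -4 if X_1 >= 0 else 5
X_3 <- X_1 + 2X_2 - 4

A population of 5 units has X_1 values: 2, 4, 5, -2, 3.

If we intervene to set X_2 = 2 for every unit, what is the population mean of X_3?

2.4

Under do(X_2=2), X_2's equation is replaced by X_2=2 for every unit. Per-unit X_3: 2, 4, 5, -2, 3. Mean = 2.4.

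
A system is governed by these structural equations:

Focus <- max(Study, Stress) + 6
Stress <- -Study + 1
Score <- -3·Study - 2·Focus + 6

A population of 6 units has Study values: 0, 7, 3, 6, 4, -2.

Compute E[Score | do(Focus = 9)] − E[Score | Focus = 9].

Under do(Focus=9), Focus's equation is replaced by Focus=9 for every unit. Per-unit Score: -12, -33, -21, -30, -24, -6. Mean = -21.
Observing Focus=9 restricts to units where Focus's equation naturally yields 9: Study ∈ {3, -2}. In that subpopulation Score = -21, -6, mean -13.5.
Difference = -21 − (-13.5) = -7.5.

-7.5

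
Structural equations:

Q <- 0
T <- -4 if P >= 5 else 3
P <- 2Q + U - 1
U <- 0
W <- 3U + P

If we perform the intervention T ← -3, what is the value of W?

-1

Intervening sets T = -3 and removes its equation (T <- -4 if P >= 5 else 3).
No directed path runs from T to W, so W keeps its natural value.
P = 2Q + U - 1  [with Q=0, U=0]  = -1
W = 3U + P  [with U=0, P=-1]  = -1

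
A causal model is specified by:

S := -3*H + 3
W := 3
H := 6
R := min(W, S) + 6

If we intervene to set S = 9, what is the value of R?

The intervention breaks the incoming arrows to S: S := -3*H + 3 no longer applies, and S = 9.
R = min(W, S) + 6  [with W=3, S=9]  = 9

9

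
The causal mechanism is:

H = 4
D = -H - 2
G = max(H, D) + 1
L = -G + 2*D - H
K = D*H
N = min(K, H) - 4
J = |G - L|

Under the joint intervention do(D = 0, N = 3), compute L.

-9

The joint intervention fixes D = 0, N = 3, removing each variable's own equation.
G = max(H, D) + 1  [with H=4, D=0]  = 5
L = -G + 2*D - H  [with G=5, D=0, H=4]  = -9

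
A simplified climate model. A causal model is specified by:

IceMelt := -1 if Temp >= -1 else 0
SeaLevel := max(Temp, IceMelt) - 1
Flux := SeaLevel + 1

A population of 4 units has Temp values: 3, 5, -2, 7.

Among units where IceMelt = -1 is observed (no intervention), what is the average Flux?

5

E[Flux|IceMelt=-1] averages over only the 3 units with IceMelt=-1 (Temp = 3, 5, 7): Flux = 3, 5, 7, mean 5.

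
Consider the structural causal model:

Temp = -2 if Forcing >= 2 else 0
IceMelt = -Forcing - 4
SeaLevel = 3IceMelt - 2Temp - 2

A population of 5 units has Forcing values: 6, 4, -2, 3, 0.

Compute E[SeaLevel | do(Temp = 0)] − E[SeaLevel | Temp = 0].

-9.6

Under do(Temp=0), Temp's equation is replaced by Temp=0 for every unit. Per-unit SeaLevel: -32, -26, -8, -23, -14. Mean = -20.6.
E[SeaLevel|Temp=0] averages over only the 2 units with Temp=0 (Forcing = -2, 0): SeaLevel = -8, -14, mean -11.
Difference = -20.6 − (-11) = -9.6.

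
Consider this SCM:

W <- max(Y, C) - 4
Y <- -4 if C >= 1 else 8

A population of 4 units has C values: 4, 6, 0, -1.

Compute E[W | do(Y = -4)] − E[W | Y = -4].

do(Y=-4) breaks Y's dependence on C. With Y=-4 fixed, W across the units is 0, 2, -4, -5, mean -1.75.
Observing Y=-4 restricts to units where Y's equation naturally yields -4: C ∈ {4, 6}. In that subpopulation W = 0, 2, mean 1.
Difference = -1.75 − 1 = -2.75.

-2.75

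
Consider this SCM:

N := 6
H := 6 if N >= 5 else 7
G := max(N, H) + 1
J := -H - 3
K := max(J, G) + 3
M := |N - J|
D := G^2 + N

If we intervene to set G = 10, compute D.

106

The intervention breaks the incoming arrows to G: G := max(N, H) + 1 no longer applies, and G = 10.
D = G^2 + N  [with G=10, N=6]  = 106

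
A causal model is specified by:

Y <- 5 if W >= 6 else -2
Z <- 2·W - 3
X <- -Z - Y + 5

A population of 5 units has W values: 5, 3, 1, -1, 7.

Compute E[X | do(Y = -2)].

4

Every unit gets Y=-2 under the intervention. X values become 0, 4, 8, 12, -4; E[X|do(Y=-2)] = 4.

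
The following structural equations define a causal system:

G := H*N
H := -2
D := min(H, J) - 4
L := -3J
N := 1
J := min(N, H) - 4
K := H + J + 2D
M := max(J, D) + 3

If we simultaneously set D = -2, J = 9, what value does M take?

The joint intervention fixes D = -2, J = 9, removing each variable's own equation.
M = max(J, D) + 3  [with J=9, D=-2]  = 12

12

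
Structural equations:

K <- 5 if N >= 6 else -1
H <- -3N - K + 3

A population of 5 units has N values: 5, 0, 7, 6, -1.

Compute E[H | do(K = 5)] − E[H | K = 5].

9.3

Under do(K=5), K's equation is replaced by K=5 for every unit. Per-unit H: -17, -2, -23, -20, 1. Mean = -12.2.
E[H|K=5] averages over only the 2 units with K=5 (N = 7, 6): H = -23, -20, mean -21.5.
Difference = -12.2 − (-21.5) = 9.3.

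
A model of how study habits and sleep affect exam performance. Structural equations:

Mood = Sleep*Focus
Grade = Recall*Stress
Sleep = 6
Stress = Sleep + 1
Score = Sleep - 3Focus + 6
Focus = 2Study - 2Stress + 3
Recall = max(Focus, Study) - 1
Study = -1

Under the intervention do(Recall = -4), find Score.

51

The intervention breaks the incoming arrows to Recall: Recall = max(Focus, Study) - 1 no longer applies, and Recall = -4.
Score is not downstream of the intervention, so its value is determined by the original equations.
Stress = Sleep + 1  [with Sleep=6]  = 7
Focus = 2Study - 2Stress + 3  [with Study=-1, Stress=7]  = -13
Score = Sleep - 3Focus + 6  [with Sleep=6, Focus=-13]  = 51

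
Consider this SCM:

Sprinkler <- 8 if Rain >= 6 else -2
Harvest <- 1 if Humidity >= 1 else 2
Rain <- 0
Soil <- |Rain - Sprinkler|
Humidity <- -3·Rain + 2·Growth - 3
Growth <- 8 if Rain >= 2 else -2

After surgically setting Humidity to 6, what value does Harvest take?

1

The intervention breaks the incoming arrows to Humidity: Humidity <- -3·Rain + 2·Growth - 3 no longer applies, and Humidity = 6.
Harvest = 1 if Humidity >= 1 else 2  [with Humidity=6]  = 1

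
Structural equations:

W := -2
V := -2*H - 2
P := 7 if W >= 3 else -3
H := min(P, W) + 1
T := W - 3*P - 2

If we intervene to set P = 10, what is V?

0

do(P=10) replaces the equation P := 7 if W >= 3 else -3 with the constant P = 10.
H = min(P, W) + 1  [with P=10, W=-2]  = -1
V = -2*H - 2  [with H=-1]  = 0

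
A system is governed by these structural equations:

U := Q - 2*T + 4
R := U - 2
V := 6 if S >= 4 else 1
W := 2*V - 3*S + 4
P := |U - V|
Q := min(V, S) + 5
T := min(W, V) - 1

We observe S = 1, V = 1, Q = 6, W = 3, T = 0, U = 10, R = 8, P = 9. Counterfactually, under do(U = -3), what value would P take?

4

Intervening sets U = -3 and removes its equation (U := Q - 2*T + 4).
V = 6 if S >= 4 else 1  [with S=1]  = 1
P = |U - V|  [with U=-3, V=1]  = 4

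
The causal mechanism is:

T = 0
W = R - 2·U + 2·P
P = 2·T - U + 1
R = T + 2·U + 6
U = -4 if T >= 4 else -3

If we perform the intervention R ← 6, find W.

Intervening sets R = 6 and removes its equation (R = T + 2·U + 6).
U = -4 if T >= 4 else -3  [with T=0]  = -3
P = 2·T - U + 1  [with T=0, U=-3]  = 4
W = R - 2·U + 2·P  [with R=6, U=-3, P=4]  = 20

20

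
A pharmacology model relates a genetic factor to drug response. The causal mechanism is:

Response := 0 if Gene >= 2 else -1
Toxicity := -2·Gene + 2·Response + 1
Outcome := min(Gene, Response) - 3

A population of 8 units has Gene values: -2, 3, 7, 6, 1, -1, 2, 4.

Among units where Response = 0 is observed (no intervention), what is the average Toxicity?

Conditioning on Response=0 selects the 5 unit(s) with Gene ∈ {3, 7, 6, 2, 4}. Their Toxicity values: -5, -13, -11, -3, -7. Mean = -7.8.

-7.8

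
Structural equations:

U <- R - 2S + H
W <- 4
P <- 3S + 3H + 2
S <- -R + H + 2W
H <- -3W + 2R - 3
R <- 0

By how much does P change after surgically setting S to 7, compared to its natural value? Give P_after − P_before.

42

Intervening sets S = 7 and removes its equation (S <- -R + H + 2W).
H = -3W + 2R - 3  [with W=4, R=0]  = -15
P = 3S + 3H + 2  [with S=7, H=-15]  = -22
Without intervention: H = -3W + 2R - 3  [with W=4, R=0]  = -15; S = -R + H + 2W  [with R=0, H=-15, W=4]  = -7; P = 3S + 3H + 2  [with S=-7, H=-15]  = -64.
Change = -22 − (-64) = 42.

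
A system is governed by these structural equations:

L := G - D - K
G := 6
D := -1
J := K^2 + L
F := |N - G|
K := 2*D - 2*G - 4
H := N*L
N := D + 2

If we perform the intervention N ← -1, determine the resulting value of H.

-25

do(N=-1) replaces the equation N := D + 2 with the constant N = -1.
K = 2*D - 2*G - 4  [with D=-1, G=6]  = -18
L = G - D - K  [with G=6, D=-1, K=-18]  = 25
H = N*L  [with N=-1, L=25]  = -25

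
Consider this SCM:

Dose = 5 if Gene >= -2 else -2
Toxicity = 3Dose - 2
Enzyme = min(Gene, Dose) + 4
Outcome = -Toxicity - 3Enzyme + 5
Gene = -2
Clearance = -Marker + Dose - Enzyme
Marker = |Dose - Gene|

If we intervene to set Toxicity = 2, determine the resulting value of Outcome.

-3

Under do(Toxicity=2), the mechanism Toxicity = 3Dose - 2 is discarded; Toxicity is fixed at 2.
Dose = 5 if Gene >= -2 else -2  [with Gene=-2]  = 5
Enzyme = min(Gene, Dose) + 4  [with Gene=-2, Dose=5]  = 2
Outcome = -Toxicity - 3Enzyme + 5  [with Toxicity=2, Enzyme=2]  = -3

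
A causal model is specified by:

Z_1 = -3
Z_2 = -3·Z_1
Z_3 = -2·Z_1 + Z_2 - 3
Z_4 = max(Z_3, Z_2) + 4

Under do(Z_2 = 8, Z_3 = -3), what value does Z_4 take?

12

Setting Z_2 = 8, Z_3 = -3 by intervention discards those variables' equations.
Z_4 = max(Z_3, Z_2) + 4  [with Z_3=-3, Z_2=8]  = 12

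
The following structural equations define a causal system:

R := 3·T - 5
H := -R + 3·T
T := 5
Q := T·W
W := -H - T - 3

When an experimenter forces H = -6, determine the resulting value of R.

10

Under do(H=-6), the mechanism H := -R + 3·T is discarded; H is fixed at -6.
Since R is not a descendant of the intervened variable, it is unaffected.
R = 3·T - 5  [with T=5]  = 10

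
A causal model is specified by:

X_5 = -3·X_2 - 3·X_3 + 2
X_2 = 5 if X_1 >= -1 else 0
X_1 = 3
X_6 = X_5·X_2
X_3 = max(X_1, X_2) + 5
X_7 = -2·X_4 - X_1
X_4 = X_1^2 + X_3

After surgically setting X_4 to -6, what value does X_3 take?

10

Under do(X_4=-6), the mechanism X_4 = X_1^2 + X_3 is discarded; X_4 is fixed at -6.
Since X_3 is not a descendant of the intervened variable, it is unaffected.
X_2 = 5 if X_1 >= -1 else 0  [with X_1=3]  = 5
X_3 = max(X_1, X_2) + 5  [with X_1=3, X_2=5]  = 10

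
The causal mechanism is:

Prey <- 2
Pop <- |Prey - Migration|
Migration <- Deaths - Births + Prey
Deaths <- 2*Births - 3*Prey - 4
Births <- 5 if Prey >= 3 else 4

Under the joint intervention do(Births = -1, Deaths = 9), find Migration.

Setting Births = -1, Deaths = 9 by intervention discards those variables' equations.
Migration = Deaths - Births + Prey  [with Deaths=9, Births=-1, Prey=2]  = 12

12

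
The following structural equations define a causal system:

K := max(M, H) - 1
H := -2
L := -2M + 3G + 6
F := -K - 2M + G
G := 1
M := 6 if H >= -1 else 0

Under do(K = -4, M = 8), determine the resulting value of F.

-11

The joint intervention fixes K = -4, M = 8, removing each variable's own equation.
F = -K - 2M + G  [with K=-4, M=8, G=1]  = -11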